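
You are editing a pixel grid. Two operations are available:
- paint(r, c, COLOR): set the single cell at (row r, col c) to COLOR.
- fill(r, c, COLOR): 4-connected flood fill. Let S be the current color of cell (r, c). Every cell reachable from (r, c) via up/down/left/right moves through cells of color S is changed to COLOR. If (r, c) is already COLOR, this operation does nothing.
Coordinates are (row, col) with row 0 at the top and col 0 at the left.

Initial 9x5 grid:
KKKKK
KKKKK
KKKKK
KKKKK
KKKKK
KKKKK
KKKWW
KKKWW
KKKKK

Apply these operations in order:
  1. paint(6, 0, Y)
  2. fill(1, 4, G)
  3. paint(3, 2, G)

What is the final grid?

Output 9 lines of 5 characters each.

After op 1 paint(6,0,Y):
KKKKK
KKKKK
KKKKK
KKKKK
KKKKK
KKKKK
YKKWW
KKKWW
KKKKK
After op 2 fill(1,4,G) [40 cells changed]:
GGGGG
GGGGG
GGGGG
GGGGG
GGGGG
GGGGG
YGGWW
GGGWW
GGGGG
After op 3 paint(3,2,G):
GGGGG
GGGGG
GGGGG
GGGGG
GGGGG
GGGGG
YGGWW
GGGWW
GGGGG

Answer: GGGGG
GGGGG
GGGGG
GGGGG
GGGGG
GGGGG
YGGWW
GGGWW
GGGGG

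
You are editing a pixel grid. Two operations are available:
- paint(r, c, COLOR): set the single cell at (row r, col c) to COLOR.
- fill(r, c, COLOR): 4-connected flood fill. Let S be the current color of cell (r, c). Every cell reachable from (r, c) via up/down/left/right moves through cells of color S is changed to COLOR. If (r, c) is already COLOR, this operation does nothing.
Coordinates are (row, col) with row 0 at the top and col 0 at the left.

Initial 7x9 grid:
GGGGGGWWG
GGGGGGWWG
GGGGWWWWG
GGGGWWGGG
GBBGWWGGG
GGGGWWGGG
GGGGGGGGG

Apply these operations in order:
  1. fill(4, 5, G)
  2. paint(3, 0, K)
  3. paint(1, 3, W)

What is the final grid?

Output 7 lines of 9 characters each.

After op 1 fill(4,5,G) [14 cells changed]:
GGGGGGGGG
GGGGGGGGG
GGGGGGGGG
GGGGGGGGG
GBBGGGGGG
GGGGGGGGG
GGGGGGGGG
After op 2 paint(3,0,K):
GGGGGGGGG
GGGGGGGGG
GGGGGGGGG
KGGGGGGGG
GBBGGGGGG
GGGGGGGGG
GGGGGGGGG
After op 3 paint(1,3,W):
GGGGGGGGG
GGGWGGGGG
GGGGGGGGG
KGGGGGGGG
GBBGGGGGG
GGGGGGGGG
GGGGGGGGG

Answer: GGGGGGGGG
GGGWGGGGG
GGGGGGGGG
KGGGGGGGG
GBBGGGGGG
GGGGGGGGG
GGGGGGGGG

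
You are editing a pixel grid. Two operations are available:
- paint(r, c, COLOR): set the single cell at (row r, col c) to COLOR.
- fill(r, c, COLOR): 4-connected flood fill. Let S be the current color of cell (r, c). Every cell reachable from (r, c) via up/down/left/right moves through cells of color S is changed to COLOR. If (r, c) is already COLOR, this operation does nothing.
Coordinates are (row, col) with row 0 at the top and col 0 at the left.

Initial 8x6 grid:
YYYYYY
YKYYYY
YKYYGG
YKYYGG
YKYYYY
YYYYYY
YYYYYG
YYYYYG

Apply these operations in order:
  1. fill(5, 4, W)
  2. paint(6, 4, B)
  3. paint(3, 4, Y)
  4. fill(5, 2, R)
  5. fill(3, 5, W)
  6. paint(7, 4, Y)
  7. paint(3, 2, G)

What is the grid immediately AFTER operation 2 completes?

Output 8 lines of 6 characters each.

Answer: WWWWWW
WKWWWW
WKWWGG
WKWWGG
WKWWWW
WWWWWW
WWWWBG
WWWWWG

Derivation:
After op 1 fill(5,4,W) [38 cells changed]:
WWWWWW
WKWWWW
WKWWGG
WKWWGG
WKWWWW
WWWWWW
WWWWWG
WWWWWG
After op 2 paint(6,4,B):
WWWWWW
WKWWWW
WKWWGG
WKWWGG
WKWWWW
WWWWWW
WWWWBG
WWWWWG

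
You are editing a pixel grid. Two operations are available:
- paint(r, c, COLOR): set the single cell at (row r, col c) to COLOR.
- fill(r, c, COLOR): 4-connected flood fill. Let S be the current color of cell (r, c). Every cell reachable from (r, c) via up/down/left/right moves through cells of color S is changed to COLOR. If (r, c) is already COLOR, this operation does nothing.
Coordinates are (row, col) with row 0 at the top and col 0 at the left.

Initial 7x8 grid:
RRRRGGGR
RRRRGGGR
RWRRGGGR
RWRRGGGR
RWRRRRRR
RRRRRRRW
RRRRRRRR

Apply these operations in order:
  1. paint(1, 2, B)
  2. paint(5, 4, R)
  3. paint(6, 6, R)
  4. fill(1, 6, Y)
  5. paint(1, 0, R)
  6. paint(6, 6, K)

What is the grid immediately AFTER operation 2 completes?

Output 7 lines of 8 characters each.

After op 1 paint(1,2,B):
RRRRGGGR
RRBRGGGR
RWRRGGGR
RWRRGGGR
RWRRRRRR
RRRRRRRW
RRRRRRRR
After op 2 paint(5,4,R):
RRRRGGGR
RRBRGGGR
RWRRGGGR
RWRRGGGR
RWRRRRRR
RRRRRRRW
RRRRRRRR

Answer: RRRRGGGR
RRBRGGGR
RWRRGGGR
RWRRGGGR
RWRRRRRR
RRRRRRRW
RRRRRRRR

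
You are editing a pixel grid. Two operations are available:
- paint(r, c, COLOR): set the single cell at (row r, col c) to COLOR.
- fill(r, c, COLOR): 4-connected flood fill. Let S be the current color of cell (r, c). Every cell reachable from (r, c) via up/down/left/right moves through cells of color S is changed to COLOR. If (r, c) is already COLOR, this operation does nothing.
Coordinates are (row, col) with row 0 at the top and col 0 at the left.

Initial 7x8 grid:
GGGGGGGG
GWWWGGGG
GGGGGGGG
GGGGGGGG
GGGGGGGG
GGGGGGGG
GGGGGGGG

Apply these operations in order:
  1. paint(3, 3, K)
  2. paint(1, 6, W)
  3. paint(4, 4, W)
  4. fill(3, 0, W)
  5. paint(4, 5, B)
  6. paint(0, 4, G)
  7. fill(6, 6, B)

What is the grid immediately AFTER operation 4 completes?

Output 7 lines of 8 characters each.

After op 1 paint(3,3,K):
GGGGGGGG
GWWWGGGG
GGGGGGGG
GGGKGGGG
GGGGGGGG
GGGGGGGG
GGGGGGGG
After op 2 paint(1,6,W):
GGGGGGGG
GWWWGGWG
GGGGGGGG
GGGKGGGG
GGGGGGGG
GGGGGGGG
GGGGGGGG
After op 3 paint(4,4,W):
GGGGGGGG
GWWWGGWG
GGGGGGGG
GGGKGGGG
GGGGWGGG
GGGGGGGG
GGGGGGGG
After op 4 fill(3,0,W) [50 cells changed]:
WWWWWWWW
WWWWWWWW
WWWWWWWW
WWWKWWWW
WWWWWWWW
WWWWWWWW
WWWWWWWW

Answer: WWWWWWWW
WWWWWWWW
WWWWWWWW
WWWKWWWW
WWWWWWWW
WWWWWWWW
WWWWWWWW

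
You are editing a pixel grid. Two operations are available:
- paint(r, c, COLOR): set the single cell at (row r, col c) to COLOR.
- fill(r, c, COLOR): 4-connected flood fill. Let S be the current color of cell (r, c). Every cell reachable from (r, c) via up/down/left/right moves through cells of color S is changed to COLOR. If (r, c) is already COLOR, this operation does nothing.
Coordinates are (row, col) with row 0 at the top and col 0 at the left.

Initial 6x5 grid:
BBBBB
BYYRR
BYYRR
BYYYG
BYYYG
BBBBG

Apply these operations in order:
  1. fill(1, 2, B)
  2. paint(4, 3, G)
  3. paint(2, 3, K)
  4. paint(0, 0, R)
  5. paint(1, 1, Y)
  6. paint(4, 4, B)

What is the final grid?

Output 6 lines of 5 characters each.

Answer: RBBBB
BYBRR
BBBKR
BBBBG
BBBGB
BBBBG

Derivation:
After op 1 fill(1,2,B) [10 cells changed]:
BBBBB
BBBRR
BBBRR
BBBBG
BBBBG
BBBBG
After op 2 paint(4,3,G):
BBBBB
BBBRR
BBBRR
BBBBG
BBBGG
BBBBG
After op 3 paint(2,3,K):
BBBBB
BBBRR
BBBKR
BBBBG
BBBGG
BBBBG
After op 4 paint(0,0,R):
RBBBB
BBBRR
BBBKR
BBBBG
BBBGG
BBBBG
After op 5 paint(1,1,Y):
RBBBB
BYBRR
BBBKR
BBBBG
BBBGG
BBBBG
After op 6 paint(4,4,B):
RBBBB
BYBRR
BBBKR
BBBBG
BBBGB
BBBBG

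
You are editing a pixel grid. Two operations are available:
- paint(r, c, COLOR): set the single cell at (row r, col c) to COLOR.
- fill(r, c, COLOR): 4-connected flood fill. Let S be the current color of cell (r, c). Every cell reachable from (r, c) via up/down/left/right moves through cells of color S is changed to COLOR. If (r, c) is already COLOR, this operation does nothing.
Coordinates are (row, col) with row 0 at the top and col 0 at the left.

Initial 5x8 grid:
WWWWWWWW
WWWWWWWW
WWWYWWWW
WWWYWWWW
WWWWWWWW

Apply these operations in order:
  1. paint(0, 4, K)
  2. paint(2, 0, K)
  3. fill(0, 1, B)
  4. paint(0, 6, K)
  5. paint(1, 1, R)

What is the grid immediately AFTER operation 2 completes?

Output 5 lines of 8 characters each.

Answer: WWWWKWWW
WWWWWWWW
KWWYWWWW
WWWYWWWW
WWWWWWWW

Derivation:
After op 1 paint(0,4,K):
WWWWKWWW
WWWWWWWW
WWWYWWWW
WWWYWWWW
WWWWWWWW
After op 2 paint(2,0,K):
WWWWKWWW
WWWWWWWW
KWWYWWWW
WWWYWWWW
WWWWWWWW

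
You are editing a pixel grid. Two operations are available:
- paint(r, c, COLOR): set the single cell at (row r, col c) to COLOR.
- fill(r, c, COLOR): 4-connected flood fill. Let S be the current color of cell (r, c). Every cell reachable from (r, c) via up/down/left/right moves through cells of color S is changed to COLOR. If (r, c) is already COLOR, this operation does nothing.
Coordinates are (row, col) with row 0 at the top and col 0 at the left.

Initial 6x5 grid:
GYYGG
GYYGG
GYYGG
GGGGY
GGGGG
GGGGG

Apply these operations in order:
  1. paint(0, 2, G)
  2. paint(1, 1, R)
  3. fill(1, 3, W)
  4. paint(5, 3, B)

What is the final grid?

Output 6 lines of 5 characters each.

After op 1 paint(0,2,G):
GYGGG
GYYGG
GYYGG
GGGGY
GGGGG
GGGGG
After op 2 paint(1,1,R):
GYGGG
GRYGG
GYYGG
GGGGY
GGGGG
GGGGG
After op 3 fill(1,3,W) [24 cells changed]:
WYWWW
WRYWW
WYYWW
WWWWY
WWWWW
WWWWW
After op 4 paint(5,3,B):
WYWWW
WRYWW
WYYWW
WWWWY
WWWWW
WWWBW

Answer: WYWWW
WRYWW
WYYWW
WWWWY
WWWWW
WWWBW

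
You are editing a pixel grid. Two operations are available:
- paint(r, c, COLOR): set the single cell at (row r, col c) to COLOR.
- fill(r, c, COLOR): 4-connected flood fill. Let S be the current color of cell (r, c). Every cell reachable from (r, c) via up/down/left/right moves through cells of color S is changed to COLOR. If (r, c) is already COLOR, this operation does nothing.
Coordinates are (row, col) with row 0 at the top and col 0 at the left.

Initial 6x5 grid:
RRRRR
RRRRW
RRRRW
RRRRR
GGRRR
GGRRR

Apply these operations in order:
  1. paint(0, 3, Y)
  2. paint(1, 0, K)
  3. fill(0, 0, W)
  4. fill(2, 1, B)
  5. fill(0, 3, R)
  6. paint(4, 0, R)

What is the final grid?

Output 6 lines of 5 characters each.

After op 1 paint(0,3,Y):
RRRYR
RRRRW
RRRRW
RRRRR
GGRRR
GGRRR
After op 2 paint(1,0,K):
RRRYR
KRRRW
RRRRW
RRRRR
GGRRR
GGRRR
After op 3 fill(0,0,W) [21 cells changed]:
WWWYR
KWWWW
WWWWW
WWWWW
GGWWW
GGWWW
After op 4 fill(2,1,B) [23 cells changed]:
BBBYR
KBBBB
BBBBB
BBBBB
GGBBB
GGBBB
After op 5 fill(0,3,R) [1 cells changed]:
BBBRR
KBBBB
BBBBB
BBBBB
GGBBB
GGBBB
After op 6 paint(4,0,R):
BBBRR
KBBBB
BBBBB
BBBBB
RGBBB
GGBBB

Answer: BBBRR
KBBBB
BBBBB
BBBBB
RGBBB
GGBBB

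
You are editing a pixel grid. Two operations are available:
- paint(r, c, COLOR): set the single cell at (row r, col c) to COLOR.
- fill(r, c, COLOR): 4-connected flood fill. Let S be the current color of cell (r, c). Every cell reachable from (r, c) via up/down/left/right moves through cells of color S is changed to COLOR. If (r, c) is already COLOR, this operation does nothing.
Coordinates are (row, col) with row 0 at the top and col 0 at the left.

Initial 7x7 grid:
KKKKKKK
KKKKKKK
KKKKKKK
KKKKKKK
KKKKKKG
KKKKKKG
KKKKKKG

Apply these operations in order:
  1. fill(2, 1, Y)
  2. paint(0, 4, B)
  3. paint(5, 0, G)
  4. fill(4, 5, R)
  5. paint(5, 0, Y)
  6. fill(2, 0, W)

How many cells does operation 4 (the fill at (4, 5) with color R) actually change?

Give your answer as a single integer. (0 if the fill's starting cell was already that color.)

After op 1 fill(2,1,Y) [46 cells changed]:
YYYYYYY
YYYYYYY
YYYYYYY
YYYYYYY
YYYYYYG
YYYYYYG
YYYYYYG
After op 2 paint(0,4,B):
YYYYBYY
YYYYYYY
YYYYYYY
YYYYYYY
YYYYYYG
YYYYYYG
YYYYYYG
After op 3 paint(5,0,G):
YYYYBYY
YYYYYYY
YYYYYYY
YYYYYYY
YYYYYYG
GYYYYYG
YYYYYYG
After op 4 fill(4,5,R) [44 cells changed]:
RRRRBRR
RRRRRRR
RRRRRRR
RRRRRRR
RRRRRRG
GRRRRRG
RRRRRRG

Answer: 44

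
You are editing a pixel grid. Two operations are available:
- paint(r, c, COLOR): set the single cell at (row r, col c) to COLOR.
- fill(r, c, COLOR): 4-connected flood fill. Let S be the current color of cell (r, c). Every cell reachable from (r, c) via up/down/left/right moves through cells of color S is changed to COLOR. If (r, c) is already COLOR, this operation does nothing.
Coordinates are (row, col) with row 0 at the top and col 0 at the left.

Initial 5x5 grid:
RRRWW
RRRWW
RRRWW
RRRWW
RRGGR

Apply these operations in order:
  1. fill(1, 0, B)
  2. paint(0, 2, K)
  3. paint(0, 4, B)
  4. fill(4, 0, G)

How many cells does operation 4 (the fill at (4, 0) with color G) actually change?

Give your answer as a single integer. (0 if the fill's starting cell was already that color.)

Answer: 13

Derivation:
After op 1 fill(1,0,B) [14 cells changed]:
BBBWW
BBBWW
BBBWW
BBBWW
BBGGR
After op 2 paint(0,2,K):
BBKWW
BBBWW
BBBWW
BBBWW
BBGGR
After op 3 paint(0,4,B):
BBKWB
BBBWW
BBBWW
BBBWW
BBGGR
After op 4 fill(4,0,G) [13 cells changed]:
GGKWB
GGGWW
GGGWW
GGGWW
GGGGR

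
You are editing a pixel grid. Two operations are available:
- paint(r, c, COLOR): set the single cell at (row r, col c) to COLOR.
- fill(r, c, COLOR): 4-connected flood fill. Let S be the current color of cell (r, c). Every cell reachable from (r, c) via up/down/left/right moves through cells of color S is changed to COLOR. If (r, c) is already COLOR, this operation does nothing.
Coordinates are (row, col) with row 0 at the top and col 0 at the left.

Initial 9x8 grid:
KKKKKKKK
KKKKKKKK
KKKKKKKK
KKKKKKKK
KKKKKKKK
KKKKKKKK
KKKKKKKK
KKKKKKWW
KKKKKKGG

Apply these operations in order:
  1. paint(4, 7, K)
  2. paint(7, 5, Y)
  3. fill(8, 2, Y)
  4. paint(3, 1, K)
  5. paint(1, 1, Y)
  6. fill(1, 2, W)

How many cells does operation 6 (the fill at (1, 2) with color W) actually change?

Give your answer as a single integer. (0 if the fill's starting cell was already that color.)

Answer: 67

Derivation:
After op 1 paint(4,7,K):
KKKKKKKK
KKKKKKKK
KKKKKKKK
KKKKKKKK
KKKKKKKK
KKKKKKKK
KKKKKKKK
KKKKKKWW
KKKKKKGG
After op 2 paint(7,5,Y):
KKKKKKKK
KKKKKKKK
KKKKKKKK
KKKKKKKK
KKKKKKKK
KKKKKKKK
KKKKKKKK
KKKKKYWW
KKKKKKGG
After op 3 fill(8,2,Y) [67 cells changed]:
YYYYYYYY
YYYYYYYY
YYYYYYYY
YYYYYYYY
YYYYYYYY
YYYYYYYY
YYYYYYYY
YYYYYYWW
YYYYYYGG
After op 4 paint(3,1,K):
YYYYYYYY
YYYYYYYY
YYYYYYYY
YKYYYYYY
YYYYYYYY
YYYYYYYY
YYYYYYYY
YYYYYYWW
YYYYYYGG
After op 5 paint(1,1,Y):
YYYYYYYY
YYYYYYYY
YYYYYYYY
YKYYYYYY
YYYYYYYY
YYYYYYYY
YYYYYYYY
YYYYYYWW
YYYYYYGG
After op 6 fill(1,2,W) [67 cells changed]:
WWWWWWWW
WWWWWWWW
WWWWWWWW
WKWWWWWW
WWWWWWWW
WWWWWWWW
WWWWWWWW
WWWWWWWW
WWWWWWGG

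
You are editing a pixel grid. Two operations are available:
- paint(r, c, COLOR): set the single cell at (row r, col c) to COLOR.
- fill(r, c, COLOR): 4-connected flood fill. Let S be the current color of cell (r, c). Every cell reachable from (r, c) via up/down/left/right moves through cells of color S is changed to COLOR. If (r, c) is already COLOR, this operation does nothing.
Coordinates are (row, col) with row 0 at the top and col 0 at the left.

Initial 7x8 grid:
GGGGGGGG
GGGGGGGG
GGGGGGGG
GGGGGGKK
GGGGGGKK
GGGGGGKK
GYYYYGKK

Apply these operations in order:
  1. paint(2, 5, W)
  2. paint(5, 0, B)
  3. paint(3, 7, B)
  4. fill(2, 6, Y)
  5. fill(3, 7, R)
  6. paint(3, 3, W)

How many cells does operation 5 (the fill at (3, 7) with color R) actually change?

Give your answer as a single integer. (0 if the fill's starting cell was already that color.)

Answer: 1

Derivation:
After op 1 paint(2,5,W):
GGGGGGGG
GGGGGGGG
GGGGGWGG
GGGGGGKK
GGGGGGKK
GGGGGGKK
GYYYYGKK
After op 2 paint(5,0,B):
GGGGGGGG
GGGGGGGG
GGGGGWGG
GGGGGGKK
GGGGGGKK
BGGGGGKK
GYYYYGKK
After op 3 paint(3,7,B):
GGGGGGGG
GGGGGGGG
GGGGGWGG
GGGGGGKB
GGGGGGKK
BGGGGGKK
GYYYYGKK
After op 4 fill(2,6,Y) [41 cells changed]:
YYYYYYYY
YYYYYYYY
YYYYYWYY
YYYYYYKB
YYYYYYKK
BYYYYYKK
GYYYYYKK
After op 5 fill(3,7,R) [1 cells changed]:
YYYYYYYY
YYYYYYYY
YYYYYWYY
YYYYYYKR
YYYYYYKK
BYYYYYKK
GYYYYYKK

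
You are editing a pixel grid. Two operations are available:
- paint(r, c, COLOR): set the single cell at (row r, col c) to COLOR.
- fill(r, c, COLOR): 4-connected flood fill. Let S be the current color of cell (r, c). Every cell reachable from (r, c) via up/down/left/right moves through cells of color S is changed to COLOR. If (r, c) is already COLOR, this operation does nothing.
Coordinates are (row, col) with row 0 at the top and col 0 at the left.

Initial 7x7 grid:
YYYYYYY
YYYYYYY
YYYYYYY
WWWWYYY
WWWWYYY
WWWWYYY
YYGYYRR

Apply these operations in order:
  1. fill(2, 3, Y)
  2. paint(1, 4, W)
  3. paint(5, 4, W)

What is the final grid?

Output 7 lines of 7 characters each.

After op 1 fill(2,3,Y) [0 cells changed]:
YYYYYYY
YYYYYYY
YYYYYYY
WWWWYYY
WWWWYYY
WWWWYYY
YYGYYRR
After op 2 paint(1,4,W):
YYYYYYY
YYYYWYY
YYYYYYY
WWWWYYY
WWWWYYY
WWWWYYY
YYGYYRR
After op 3 paint(5,4,W):
YYYYYYY
YYYYWYY
YYYYYYY
WWWWYYY
WWWWYYY
WWWWWYY
YYGYYRR

Answer: YYYYYYY
YYYYWYY
YYYYYYY
WWWWYYY
WWWWYYY
WWWWWYY
YYGYYRR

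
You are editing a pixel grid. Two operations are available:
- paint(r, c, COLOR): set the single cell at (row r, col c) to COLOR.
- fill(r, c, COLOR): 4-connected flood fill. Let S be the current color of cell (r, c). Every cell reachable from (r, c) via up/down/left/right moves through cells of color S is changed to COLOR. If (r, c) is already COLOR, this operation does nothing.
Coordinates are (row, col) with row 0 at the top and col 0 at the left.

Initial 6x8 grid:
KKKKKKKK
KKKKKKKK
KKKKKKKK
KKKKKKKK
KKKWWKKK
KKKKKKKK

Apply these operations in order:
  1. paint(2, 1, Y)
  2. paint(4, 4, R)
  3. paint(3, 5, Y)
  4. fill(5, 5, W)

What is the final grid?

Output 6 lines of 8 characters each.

After op 1 paint(2,1,Y):
KKKKKKKK
KKKKKKKK
KYKKKKKK
KKKKKKKK
KKKWWKKK
KKKKKKKK
After op 2 paint(4,4,R):
KKKKKKKK
KKKKKKKK
KYKKKKKK
KKKKKKKK
KKKWRKKK
KKKKKKKK
After op 3 paint(3,5,Y):
KKKKKKKK
KKKKKKKK
KYKKKKKK
KKKKKYKK
KKKWRKKK
KKKKKKKK
After op 4 fill(5,5,W) [44 cells changed]:
WWWWWWWW
WWWWWWWW
WYWWWWWW
WWWWWYWW
WWWWRWWW
WWWWWWWW

Answer: WWWWWWWW
WWWWWWWW
WYWWWWWW
WWWWWYWW
WWWWRWWW
WWWWWWWW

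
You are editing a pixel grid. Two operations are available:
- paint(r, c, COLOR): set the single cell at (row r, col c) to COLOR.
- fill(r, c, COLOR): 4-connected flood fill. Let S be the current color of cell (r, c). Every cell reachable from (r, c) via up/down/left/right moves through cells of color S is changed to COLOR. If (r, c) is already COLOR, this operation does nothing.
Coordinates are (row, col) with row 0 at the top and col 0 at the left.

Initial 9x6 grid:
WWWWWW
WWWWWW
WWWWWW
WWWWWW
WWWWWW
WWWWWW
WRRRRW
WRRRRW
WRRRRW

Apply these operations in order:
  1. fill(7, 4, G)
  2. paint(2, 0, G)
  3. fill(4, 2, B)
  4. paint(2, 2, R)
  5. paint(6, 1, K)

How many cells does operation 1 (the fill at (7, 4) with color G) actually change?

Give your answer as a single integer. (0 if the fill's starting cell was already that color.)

After op 1 fill(7,4,G) [12 cells changed]:
WWWWWW
WWWWWW
WWWWWW
WWWWWW
WWWWWW
WWWWWW
WGGGGW
WGGGGW
WGGGGW

Answer: 12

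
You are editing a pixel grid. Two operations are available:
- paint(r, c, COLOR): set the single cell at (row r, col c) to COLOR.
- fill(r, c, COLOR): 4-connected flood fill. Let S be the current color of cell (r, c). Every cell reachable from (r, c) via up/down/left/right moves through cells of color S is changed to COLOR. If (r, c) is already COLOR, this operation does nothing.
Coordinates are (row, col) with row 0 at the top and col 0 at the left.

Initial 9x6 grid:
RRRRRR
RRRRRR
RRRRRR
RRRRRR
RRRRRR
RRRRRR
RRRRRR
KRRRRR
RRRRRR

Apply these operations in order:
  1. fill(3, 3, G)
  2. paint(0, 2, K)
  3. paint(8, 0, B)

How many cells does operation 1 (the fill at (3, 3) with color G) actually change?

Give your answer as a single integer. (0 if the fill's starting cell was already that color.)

After op 1 fill(3,3,G) [53 cells changed]:
GGGGGG
GGGGGG
GGGGGG
GGGGGG
GGGGGG
GGGGGG
GGGGGG
KGGGGG
GGGGGG

Answer: 53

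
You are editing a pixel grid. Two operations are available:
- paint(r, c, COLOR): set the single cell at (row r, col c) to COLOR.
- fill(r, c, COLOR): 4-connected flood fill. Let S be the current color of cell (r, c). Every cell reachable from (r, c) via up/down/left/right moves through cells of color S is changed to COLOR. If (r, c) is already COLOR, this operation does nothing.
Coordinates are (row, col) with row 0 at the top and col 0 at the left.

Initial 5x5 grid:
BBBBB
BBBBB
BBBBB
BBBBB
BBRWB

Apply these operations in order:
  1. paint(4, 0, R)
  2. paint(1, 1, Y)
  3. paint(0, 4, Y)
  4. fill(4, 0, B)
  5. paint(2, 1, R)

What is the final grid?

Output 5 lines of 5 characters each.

Answer: BBBBY
BYBBB
BRBBB
BBBBB
BBRWB

Derivation:
After op 1 paint(4,0,R):
BBBBB
BBBBB
BBBBB
BBBBB
RBRWB
After op 2 paint(1,1,Y):
BBBBB
BYBBB
BBBBB
BBBBB
RBRWB
After op 3 paint(0,4,Y):
BBBBY
BYBBB
BBBBB
BBBBB
RBRWB
After op 4 fill(4,0,B) [1 cells changed]:
BBBBY
BYBBB
BBBBB
BBBBB
BBRWB
After op 5 paint(2,1,R):
BBBBY
BYBBB
BRBBB
BBBBB
BBRWB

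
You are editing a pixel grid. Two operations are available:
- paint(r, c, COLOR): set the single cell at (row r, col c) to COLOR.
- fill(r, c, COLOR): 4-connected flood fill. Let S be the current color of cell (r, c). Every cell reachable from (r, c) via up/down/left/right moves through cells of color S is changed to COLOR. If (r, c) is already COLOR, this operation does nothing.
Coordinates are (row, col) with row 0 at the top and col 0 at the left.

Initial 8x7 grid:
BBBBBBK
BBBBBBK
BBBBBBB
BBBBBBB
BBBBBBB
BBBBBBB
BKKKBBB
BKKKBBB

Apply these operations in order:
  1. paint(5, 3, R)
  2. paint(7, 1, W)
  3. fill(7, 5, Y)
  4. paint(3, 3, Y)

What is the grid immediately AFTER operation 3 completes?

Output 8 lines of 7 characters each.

Answer: YYYYYYK
YYYYYYK
YYYYYYY
YYYYYYY
YYYYYYY
YYYRYYY
YKKKYYY
YWKKYYY

Derivation:
After op 1 paint(5,3,R):
BBBBBBK
BBBBBBK
BBBBBBB
BBBBBBB
BBBBBBB
BBBRBBB
BKKKBBB
BKKKBBB
After op 2 paint(7,1,W):
BBBBBBK
BBBBBBK
BBBBBBB
BBBBBBB
BBBBBBB
BBBRBBB
BKKKBBB
BWKKBBB
After op 3 fill(7,5,Y) [47 cells changed]:
YYYYYYK
YYYYYYK
YYYYYYY
YYYYYYY
YYYYYYY
YYYRYYY
YKKKYYY
YWKKYYY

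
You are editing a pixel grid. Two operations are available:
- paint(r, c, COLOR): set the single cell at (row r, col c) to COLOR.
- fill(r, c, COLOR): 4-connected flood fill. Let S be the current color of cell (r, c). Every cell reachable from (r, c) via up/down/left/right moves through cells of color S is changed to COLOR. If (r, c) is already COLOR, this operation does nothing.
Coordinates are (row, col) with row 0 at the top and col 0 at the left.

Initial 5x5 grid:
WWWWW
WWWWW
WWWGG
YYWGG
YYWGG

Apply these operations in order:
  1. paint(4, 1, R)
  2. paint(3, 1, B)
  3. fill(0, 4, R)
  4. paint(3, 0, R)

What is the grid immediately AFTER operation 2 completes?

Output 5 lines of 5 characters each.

Answer: WWWWW
WWWWW
WWWGG
YBWGG
YRWGG

Derivation:
After op 1 paint(4,1,R):
WWWWW
WWWWW
WWWGG
YYWGG
YRWGG
After op 2 paint(3,1,B):
WWWWW
WWWWW
WWWGG
YBWGG
YRWGG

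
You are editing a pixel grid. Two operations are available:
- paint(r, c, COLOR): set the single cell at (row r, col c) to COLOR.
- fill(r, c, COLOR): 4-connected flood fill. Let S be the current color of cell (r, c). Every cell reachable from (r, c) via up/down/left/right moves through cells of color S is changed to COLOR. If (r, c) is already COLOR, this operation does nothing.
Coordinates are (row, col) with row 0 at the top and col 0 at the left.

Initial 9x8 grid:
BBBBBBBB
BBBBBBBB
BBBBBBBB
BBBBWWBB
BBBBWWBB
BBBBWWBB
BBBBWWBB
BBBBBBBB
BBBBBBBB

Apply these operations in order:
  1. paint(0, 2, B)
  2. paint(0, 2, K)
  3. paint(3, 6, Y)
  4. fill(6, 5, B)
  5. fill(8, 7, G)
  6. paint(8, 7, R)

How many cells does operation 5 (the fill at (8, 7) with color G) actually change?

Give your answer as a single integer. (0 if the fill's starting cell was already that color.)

After op 1 paint(0,2,B):
BBBBBBBB
BBBBBBBB
BBBBBBBB
BBBBWWBB
BBBBWWBB
BBBBWWBB
BBBBWWBB
BBBBBBBB
BBBBBBBB
After op 2 paint(0,2,K):
BBKBBBBB
BBBBBBBB
BBBBBBBB
BBBBWWBB
BBBBWWBB
BBBBWWBB
BBBBWWBB
BBBBBBBB
BBBBBBBB
After op 3 paint(3,6,Y):
BBKBBBBB
BBBBBBBB
BBBBBBBB
BBBBWWYB
BBBBWWBB
BBBBWWBB
BBBBWWBB
BBBBBBBB
BBBBBBBB
After op 4 fill(6,5,B) [8 cells changed]:
BBKBBBBB
BBBBBBBB
BBBBBBBB
BBBBBBYB
BBBBBBBB
BBBBBBBB
BBBBBBBB
BBBBBBBB
BBBBBBBB
After op 5 fill(8,7,G) [70 cells changed]:
GGKGGGGG
GGGGGGGG
GGGGGGGG
GGGGGGYG
GGGGGGGG
GGGGGGGG
GGGGGGGG
GGGGGGGG
GGGGGGGG

Answer: 70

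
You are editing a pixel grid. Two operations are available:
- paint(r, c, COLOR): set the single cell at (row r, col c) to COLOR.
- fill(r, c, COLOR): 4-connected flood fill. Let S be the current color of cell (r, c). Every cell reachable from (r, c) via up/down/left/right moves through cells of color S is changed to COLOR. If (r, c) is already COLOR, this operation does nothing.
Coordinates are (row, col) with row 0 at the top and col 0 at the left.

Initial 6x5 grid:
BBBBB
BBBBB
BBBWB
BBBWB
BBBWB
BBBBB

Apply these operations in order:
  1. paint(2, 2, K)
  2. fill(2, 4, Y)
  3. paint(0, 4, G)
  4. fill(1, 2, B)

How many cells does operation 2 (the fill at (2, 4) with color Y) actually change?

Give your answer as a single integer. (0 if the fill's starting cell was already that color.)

After op 1 paint(2,2,K):
BBBBB
BBBBB
BBKWB
BBBWB
BBBWB
BBBBB
After op 2 fill(2,4,Y) [26 cells changed]:
YYYYY
YYYYY
YYKWY
YYYWY
YYYWY
YYYYY

Answer: 26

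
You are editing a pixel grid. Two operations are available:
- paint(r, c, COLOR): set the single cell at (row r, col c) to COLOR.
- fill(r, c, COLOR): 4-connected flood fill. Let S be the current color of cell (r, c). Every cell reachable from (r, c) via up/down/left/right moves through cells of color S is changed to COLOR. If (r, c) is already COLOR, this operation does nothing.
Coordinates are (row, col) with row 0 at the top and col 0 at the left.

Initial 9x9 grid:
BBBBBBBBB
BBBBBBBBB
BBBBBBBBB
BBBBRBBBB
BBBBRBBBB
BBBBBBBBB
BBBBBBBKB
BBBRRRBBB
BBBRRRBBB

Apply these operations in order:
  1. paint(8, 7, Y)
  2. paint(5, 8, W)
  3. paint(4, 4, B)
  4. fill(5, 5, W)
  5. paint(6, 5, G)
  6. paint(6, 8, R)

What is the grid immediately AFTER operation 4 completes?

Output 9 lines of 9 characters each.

Answer: WWWWWWWWW
WWWWWWWWW
WWWWWWWWW
WWWWRWWWW
WWWWWWWWW
WWWWWWWWW
WWWWWWWKW
WWWRRRWWW
WWWRRRWYW

Derivation:
After op 1 paint(8,7,Y):
BBBBBBBBB
BBBBBBBBB
BBBBBBBBB
BBBBRBBBB
BBBBRBBBB
BBBBBBBBB
BBBBBBBKB
BBBRRRBBB
BBBRRRBYB
After op 2 paint(5,8,W):
BBBBBBBBB
BBBBBBBBB
BBBBBBBBB
BBBBRBBBB
BBBBRBBBB
BBBBBBBBW
BBBBBBBKB
BBBRRRBBB
BBBRRRBYB
After op 3 paint(4,4,B):
BBBBBBBBB
BBBBBBBBB
BBBBBBBBB
BBBBRBBBB
BBBBBBBBB
BBBBBBBBW
BBBBBBBKB
BBBRRRBBB
BBBRRRBYB
After op 4 fill(5,5,W) [71 cells changed]:
WWWWWWWWW
WWWWWWWWW
WWWWWWWWW
WWWWRWWWW
WWWWWWWWW
WWWWWWWWW
WWWWWWWKW
WWWRRRWWW
WWWRRRWYW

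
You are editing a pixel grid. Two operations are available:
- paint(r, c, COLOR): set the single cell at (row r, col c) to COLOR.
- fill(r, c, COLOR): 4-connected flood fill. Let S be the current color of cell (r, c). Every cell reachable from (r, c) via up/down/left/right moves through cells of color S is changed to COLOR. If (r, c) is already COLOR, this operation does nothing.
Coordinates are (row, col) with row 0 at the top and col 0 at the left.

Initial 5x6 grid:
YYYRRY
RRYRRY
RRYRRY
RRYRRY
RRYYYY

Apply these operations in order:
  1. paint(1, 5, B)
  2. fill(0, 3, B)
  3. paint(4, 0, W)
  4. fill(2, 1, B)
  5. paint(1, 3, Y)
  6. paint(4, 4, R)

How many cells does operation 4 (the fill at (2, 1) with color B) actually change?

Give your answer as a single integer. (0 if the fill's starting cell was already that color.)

Answer: 7

Derivation:
After op 1 paint(1,5,B):
YYYRRY
RRYRRB
RRYRRY
RRYRRY
RRYYYY
After op 2 fill(0,3,B) [8 cells changed]:
YYYBBY
RRYBBB
RRYBBY
RRYBBY
RRYYYY
After op 3 paint(4,0,W):
YYYBBY
RRYBBB
RRYBBY
RRYBBY
WRYYYY
After op 4 fill(2,1,B) [7 cells changed]:
YYYBBY
BBYBBB
BBYBBY
BBYBBY
WBYYYY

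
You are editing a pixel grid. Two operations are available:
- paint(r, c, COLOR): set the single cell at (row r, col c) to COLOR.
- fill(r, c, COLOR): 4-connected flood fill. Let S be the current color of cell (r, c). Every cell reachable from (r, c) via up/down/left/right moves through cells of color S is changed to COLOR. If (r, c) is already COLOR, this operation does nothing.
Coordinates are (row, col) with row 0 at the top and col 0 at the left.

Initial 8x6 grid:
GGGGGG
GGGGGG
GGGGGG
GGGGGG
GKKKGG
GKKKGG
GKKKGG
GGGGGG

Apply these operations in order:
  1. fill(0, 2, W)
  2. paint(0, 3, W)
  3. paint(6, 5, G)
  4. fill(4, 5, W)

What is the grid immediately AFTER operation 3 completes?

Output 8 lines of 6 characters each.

Answer: WWWWWW
WWWWWW
WWWWWW
WWWWWW
WKKKWW
WKKKWW
WKKKWG
WWWWWW

Derivation:
After op 1 fill(0,2,W) [39 cells changed]:
WWWWWW
WWWWWW
WWWWWW
WWWWWW
WKKKWW
WKKKWW
WKKKWW
WWWWWW
After op 2 paint(0,3,W):
WWWWWW
WWWWWW
WWWWWW
WWWWWW
WKKKWW
WKKKWW
WKKKWW
WWWWWW
After op 3 paint(6,5,G):
WWWWWW
WWWWWW
WWWWWW
WWWWWW
WKKKWW
WKKKWW
WKKKWG
WWWWWW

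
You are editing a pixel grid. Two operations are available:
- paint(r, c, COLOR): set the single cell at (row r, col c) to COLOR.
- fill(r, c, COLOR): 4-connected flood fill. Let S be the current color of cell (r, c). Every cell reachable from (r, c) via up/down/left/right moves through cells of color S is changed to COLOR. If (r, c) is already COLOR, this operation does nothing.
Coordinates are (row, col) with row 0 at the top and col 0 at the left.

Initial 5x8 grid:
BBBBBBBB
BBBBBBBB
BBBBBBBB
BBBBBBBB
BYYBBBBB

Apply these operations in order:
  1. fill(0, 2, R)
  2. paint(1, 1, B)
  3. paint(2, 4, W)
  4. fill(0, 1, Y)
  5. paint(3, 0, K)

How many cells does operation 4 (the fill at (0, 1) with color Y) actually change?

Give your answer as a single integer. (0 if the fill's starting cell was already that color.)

Answer: 36

Derivation:
After op 1 fill(0,2,R) [38 cells changed]:
RRRRRRRR
RRRRRRRR
RRRRRRRR
RRRRRRRR
RYYRRRRR
After op 2 paint(1,1,B):
RRRRRRRR
RBRRRRRR
RRRRRRRR
RRRRRRRR
RYYRRRRR
After op 3 paint(2,4,W):
RRRRRRRR
RBRRRRRR
RRRRWRRR
RRRRRRRR
RYYRRRRR
After op 4 fill(0,1,Y) [36 cells changed]:
YYYYYYYY
YBYYYYYY
YYYYWYYY
YYYYYYYY
YYYYYYYY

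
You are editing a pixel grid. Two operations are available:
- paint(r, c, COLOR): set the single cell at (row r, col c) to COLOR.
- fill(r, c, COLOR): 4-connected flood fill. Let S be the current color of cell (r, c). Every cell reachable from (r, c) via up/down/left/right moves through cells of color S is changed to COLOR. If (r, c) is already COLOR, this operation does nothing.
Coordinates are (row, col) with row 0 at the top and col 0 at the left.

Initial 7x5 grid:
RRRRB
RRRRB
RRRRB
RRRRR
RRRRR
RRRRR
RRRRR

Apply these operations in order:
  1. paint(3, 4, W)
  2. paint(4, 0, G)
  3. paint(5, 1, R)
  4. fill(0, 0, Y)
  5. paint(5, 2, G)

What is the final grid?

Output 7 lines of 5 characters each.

After op 1 paint(3,4,W):
RRRRB
RRRRB
RRRRB
RRRRW
RRRRR
RRRRR
RRRRR
After op 2 paint(4,0,G):
RRRRB
RRRRB
RRRRB
RRRRW
GRRRR
RRRRR
RRRRR
After op 3 paint(5,1,R):
RRRRB
RRRRB
RRRRB
RRRRW
GRRRR
RRRRR
RRRRR
After op 4 fill(0,0,Y) [30 cells changed]:
YYYYB
YYYYB
YYYYB
YYYYW
GYYYY
YYYYY
YYYYY
After op 5 paint(5,2,G):
YYYYB
YYYYB
YYYYB
YYYYW
GYYYY
YYGYY
YYYYY

Answer: YYYYB
YYYYB
YYYYB
YYYYW
GYYYY
YYGYY
YYYYY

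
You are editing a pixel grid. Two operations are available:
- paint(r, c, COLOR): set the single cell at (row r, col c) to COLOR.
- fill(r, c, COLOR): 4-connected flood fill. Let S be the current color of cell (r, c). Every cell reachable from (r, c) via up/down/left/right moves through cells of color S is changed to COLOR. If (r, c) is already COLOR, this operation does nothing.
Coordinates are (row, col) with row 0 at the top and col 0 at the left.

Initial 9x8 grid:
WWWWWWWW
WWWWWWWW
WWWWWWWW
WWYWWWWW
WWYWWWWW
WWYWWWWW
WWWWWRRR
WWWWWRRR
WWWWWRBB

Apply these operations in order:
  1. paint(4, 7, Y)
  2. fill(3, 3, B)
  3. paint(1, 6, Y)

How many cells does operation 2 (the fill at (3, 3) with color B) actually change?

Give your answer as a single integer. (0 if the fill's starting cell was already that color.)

After op 1 paint(4,7,Y):
WWWWWWWW
WWWWWWWW
WWWWWWWW
WWYWWWWW
WWYWWWWY
WWYWWWWW
WWWWWRRR
WWWWWRRR
WWWWWRBB
After op 2 fill(3,3,B) [59 cells changed]:
BBBBBBBB
BBBBBBBB
BBBBBBBB
BBYBBBBB
BBYBBBBY
BBYBBBBB
BBBBBRRR
BBBBBRRR
BBBBBRBB

Answer: 59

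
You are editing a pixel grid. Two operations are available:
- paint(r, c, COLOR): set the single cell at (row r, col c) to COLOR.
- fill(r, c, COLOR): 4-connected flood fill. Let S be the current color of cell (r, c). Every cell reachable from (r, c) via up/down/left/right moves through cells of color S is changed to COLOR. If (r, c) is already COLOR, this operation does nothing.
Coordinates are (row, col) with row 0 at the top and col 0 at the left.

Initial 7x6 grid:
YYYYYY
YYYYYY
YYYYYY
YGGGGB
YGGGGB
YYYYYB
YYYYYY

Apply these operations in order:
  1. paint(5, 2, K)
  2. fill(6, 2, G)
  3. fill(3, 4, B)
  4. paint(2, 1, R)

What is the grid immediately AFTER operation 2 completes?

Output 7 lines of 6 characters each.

Answer: GGGGGG
GGGGGG
GGGGGG
GGGGGB
GGGGGB
GGKGGB
GGGGGG

Derivation:
After op 1 paint(5,2,K):
YYYYYY
YYYYYY
YYYYYY
YGGGGB
YGGGGB
YYKYYB
YYYYYY
After op 2 fill(6,2,G) [30 cells changed]:
GGGGGG
GGGGGG
GGGGGG
GGGGGB
GGGGGB
GGKGGB
GGGGGG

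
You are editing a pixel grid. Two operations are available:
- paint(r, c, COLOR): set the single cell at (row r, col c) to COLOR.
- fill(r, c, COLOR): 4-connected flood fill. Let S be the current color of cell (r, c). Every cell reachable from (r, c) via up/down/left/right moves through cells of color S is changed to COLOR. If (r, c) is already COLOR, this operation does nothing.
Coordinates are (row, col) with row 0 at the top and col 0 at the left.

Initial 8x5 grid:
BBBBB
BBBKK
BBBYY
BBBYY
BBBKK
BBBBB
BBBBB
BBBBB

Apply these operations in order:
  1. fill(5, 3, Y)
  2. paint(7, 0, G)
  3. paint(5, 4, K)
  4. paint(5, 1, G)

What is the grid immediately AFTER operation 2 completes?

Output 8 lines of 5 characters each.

Answer: YYYYY
YYYKK
YYYYY
YYYYY
YYYKK
YYYYY
YYYYY
GYYYY

Derivation:
After op 1 fill(5,3,Y) [32 cells changed]:
YYYYY
YYYKK
YYYYY
YYYYY
YYYKK
YYYYY
YYYYY
YYYYY
After op 2 paint(7,0,G):
YYYYY
YYYKK
YYYYY
YYYYY
YYYKK
YYYYY
YYYYY
GYYYY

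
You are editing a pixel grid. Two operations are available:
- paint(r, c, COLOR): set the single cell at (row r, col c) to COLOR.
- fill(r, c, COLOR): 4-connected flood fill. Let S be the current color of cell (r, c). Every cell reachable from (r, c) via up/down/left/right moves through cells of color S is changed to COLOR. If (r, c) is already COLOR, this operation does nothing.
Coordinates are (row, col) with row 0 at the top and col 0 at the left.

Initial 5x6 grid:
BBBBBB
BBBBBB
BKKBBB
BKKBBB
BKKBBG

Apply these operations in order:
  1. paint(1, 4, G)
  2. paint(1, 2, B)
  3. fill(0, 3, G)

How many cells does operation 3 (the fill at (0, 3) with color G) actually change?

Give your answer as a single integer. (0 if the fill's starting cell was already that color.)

After op 1 paint(1,4,G):
BBBBBB
BBBBGB
BKKBBB
BKKBBB
BKKBBG
After op 2 paint(1,2,B):
BBBBBB
BBBBGB
BKKBBB
BKKBBB
BKKBBG
After op 3 fill(0,3,G) [22 cells changed]:
GGGGGG
GGGGGG
GKKGGG
GKKGGG
GKKGGG

Answer: 22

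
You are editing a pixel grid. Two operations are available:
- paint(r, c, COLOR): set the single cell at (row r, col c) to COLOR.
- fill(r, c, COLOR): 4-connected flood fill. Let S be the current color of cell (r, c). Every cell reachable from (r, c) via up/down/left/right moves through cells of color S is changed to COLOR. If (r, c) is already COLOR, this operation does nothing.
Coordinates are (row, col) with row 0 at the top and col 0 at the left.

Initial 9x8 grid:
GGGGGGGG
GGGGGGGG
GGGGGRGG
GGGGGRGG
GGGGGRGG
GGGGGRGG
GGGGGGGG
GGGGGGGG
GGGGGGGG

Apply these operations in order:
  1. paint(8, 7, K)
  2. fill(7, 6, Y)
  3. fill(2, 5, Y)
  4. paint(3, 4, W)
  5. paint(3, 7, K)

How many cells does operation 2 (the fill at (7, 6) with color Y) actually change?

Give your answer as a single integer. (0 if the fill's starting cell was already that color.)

After op 1 paint(8,7,K):
GGGGGGGG
GGGGGGGG
GGGGGRGG
GGGGGRGG
GGGGGRGG
GGGGGRGG
GGGGGGGG
GGGGGGGG
GGGGGGGK
After op 2 fill(7,6,Y) [67 cells changed]:
YYYYYYYY
YYYYYYYY
YYYYYRYY
YYYYYRYY
YYYYYRYY
YYYYYRYY
YYYYYYYY
YYYYYYYY
YYYYYYYK

Answer: 67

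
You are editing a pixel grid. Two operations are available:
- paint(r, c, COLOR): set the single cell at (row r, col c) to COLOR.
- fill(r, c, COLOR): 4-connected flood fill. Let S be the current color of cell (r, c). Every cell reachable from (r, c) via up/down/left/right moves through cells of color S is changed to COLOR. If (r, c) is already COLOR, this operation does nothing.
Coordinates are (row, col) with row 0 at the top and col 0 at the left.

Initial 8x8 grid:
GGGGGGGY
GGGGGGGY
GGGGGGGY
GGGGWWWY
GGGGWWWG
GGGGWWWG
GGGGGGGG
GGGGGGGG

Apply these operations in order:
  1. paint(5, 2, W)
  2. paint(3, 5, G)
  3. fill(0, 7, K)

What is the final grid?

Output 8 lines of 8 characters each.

Answer: GGGGGGGK
GGGGGGGK
GGGGGGGK
GGGGWGWK
GGGGWWWG
GGWGWWWG
GGGGGGGG
GGGGGGGG

Derivation:
After op 1 paint(5,2,W):
GGGGGGGY
GGGGGGGY
GGGGGGGY
GGGGWWWY
GGGGWWWG
GGWGWWWG
GGGGGGGG
GGGGGGGG
After op 2 paint(3,5,G):
GGGGGGGY
GGGGGGGY
GGGGGGGY
GGGGWGWY
GGGGWWWG
GGWGWWWG
GGGGGGGG
GGGGGGGG
After op 3 fill(0,7,K) [4 cells changed]:
GGGGGGGK
GGGGGGGK
GGGGGGGK
GGGGWGWK
GGGGWWWG
GGWGWWWG
GGGGGGGG
GGGGGGGG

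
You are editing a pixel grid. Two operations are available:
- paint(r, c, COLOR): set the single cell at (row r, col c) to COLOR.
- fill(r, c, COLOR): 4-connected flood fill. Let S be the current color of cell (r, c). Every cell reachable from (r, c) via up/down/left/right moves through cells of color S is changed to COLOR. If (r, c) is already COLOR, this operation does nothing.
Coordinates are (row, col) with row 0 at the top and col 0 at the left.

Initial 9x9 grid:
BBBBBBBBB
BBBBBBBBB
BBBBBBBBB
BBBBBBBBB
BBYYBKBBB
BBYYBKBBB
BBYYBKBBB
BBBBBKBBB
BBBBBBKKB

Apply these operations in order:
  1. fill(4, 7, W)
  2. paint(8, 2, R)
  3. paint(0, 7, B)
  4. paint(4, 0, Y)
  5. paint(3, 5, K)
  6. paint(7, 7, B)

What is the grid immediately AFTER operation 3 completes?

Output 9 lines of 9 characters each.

Answer: WWWWWWWBW
WWWWWWWWW
WWWWWWWWW
WWWWWWWWW
WWYYWKWWW
WWYYWKWWW
WWYYWKWWW
WWWWWKWWW
WWRWWWKKW

Derivation:
After op 1 fill(4,7,W) [69 cells changed]:
WWWWWWWWW
WWWWWWWWW
WWWWWWWWW
WWWWWWWWW
WWYYWKWWW
WWYYWKWWW
WWYYWKWWW
WWWWWKWWW
WWWWWWKKW
After op 2 paint(8,2,R):
WWWWWWWWW
WWWWWWWWW
WWWWWWWWW
WWWWWWWWW
WWYYWKWWW
WWYYWKWWW
WWYYWKWWW
WWWWWKWWW
WWRWWWKKW
After op 3 paint(0,7,B):
WWWWWWWBW
WWWWWWWWW
WWWWWWWWW
WWWWWWWWW
WWYYWKWWW
WWYYWKWWW
WWYYWKWWW
WWWWWKWWW
WWRWWWKKW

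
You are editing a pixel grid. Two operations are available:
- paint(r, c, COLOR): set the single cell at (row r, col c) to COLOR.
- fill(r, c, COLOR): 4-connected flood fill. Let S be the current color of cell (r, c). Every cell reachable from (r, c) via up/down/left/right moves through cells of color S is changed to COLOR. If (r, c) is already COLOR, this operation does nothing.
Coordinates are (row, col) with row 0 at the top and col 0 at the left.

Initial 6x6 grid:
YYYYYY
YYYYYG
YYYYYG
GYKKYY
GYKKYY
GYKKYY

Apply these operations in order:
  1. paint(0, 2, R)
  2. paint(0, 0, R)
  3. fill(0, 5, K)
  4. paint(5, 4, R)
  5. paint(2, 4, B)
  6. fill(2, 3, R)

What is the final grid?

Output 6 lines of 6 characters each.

After op 1 paint(0,2,R):
YYRYYY
YYYYYG
YYYYYG
GYKKYY
GYKKYY
GYKKYY
After op 2 paint(0,0,R):
RYRYYY
YYYYYG
YYYYYG
GYKKYY
GYKKYY
GYKKYY
After op 3 fill(0,5,K) [23 cells changed]:
RKRKKK
KKKKKG
KKKKKG
GKKKKK
GKKKKK
GKKKKK
After op 4 paint(5,4,R):
RKRKKK
KKKKKG
KKKKKG
GKKKKK
GKKKKK
GKKKRK
After op 5 paint(2,4,B):
RKRKKK
KKKKKG
KKKKBG
GKKKKK
GKKKKK
GKKKRK
After op 6 fill(2,3,R) [27 cells changed]:
RRRRRR
RRRRRG
RRRRBG
GRRRRR
GRRRRR
GRRRRR

Answer: RRRRRR
RRRRRG
RRRRBG
GRRRRR
GRRRRR
GRRRRR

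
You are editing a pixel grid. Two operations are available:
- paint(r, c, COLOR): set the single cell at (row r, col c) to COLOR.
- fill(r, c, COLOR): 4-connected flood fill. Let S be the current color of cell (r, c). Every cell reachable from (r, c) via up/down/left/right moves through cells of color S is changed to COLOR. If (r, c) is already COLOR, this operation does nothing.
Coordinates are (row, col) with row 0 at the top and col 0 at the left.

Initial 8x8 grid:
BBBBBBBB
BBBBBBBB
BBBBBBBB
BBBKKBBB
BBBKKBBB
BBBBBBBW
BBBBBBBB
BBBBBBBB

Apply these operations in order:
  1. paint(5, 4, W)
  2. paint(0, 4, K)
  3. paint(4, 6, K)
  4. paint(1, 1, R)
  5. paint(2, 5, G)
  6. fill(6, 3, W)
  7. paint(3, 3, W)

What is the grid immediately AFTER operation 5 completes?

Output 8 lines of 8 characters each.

Answer: BBBBKBBB
BRBBBBBB
BBBBBGBB
BBBKKBBB
BBBKKBKB
BBBBWBBW
BBBBBBBB
BBBBBBBB

Derivation:
After op 1 paint(5,4,W):
BBBBBBBB
BBBBBBBB
BBBBBBBB
BBBKKBBB
BBBKKBBB
BBBBWBBW
BBBBBBBB
BBBBBBBB
After op 2 paint(0,4,K):
BBBBKBBB
BBBBBBBB
BBBBBBBB
BBBKKBBB
BBBKKBBB
BBBBWBBW
BBBBBBBB
BBBBBBBB
After op 3 paint(4,6,K):
BBBBKBBB
BBBBBBBB
BBBBBBBB
BBBKKBBB
BBBKKBKB
BBBBWBBW
BBBBBBBB
BBBBBBBB
After op 4 paint(1,1,R):
BBBBKBBB
BRBBBBBB
BBBBBBBB
BBBKKBBB
BBBKKBKB
BBBBWBBW
BBBBBBBB
BBBBBBBB
After op 5 paint(2,5,G):
BBBBKBBB
BRBBBBBB
BBBBBGBB
BBBKKBBB
BBBKKBKB
BBBBWBBW
BBBBBBBB
BBBBBBBB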